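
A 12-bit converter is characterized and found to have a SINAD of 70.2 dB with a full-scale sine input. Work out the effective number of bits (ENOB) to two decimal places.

ENOB = (SINAD − 1.76) / 6.02 = (70.2 − 1.76)/6.02 = 11.369.

11.37 bits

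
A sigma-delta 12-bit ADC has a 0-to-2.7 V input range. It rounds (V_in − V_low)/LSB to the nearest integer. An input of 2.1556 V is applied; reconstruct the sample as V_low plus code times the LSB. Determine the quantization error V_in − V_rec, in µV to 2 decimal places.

82.42 µV

LSB = 2.7/2^12 = 0.659 mV.
(V_in − V_low)/LSB = (2.1556 − 0)/0.00065918 = 3270.1250 → code 3270 (round).
Reconstructed: 2.1555176 V.
Difference: 8.24219e-05 V → 82.42 µV.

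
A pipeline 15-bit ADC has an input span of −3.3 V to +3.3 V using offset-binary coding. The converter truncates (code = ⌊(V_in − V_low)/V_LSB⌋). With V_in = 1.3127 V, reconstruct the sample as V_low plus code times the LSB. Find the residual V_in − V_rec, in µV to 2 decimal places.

71.83 µV

Step size: 6.6 V ÷ 2^15 = 201.42 µV.
(1.3127 − (−3.3))/0.000201416 = 22901.3566; ⌊·⌋ gives code 22901.
Reconstructed: 1.3126282 V.
Difference: 7.18262e-05 V → 71.83 µV.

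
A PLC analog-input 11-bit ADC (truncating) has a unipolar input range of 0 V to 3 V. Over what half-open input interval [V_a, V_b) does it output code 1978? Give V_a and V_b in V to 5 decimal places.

[2.89746 V, 2.89893 V)

LSB = 3/2^11 = 1.465 mV.
V_a = V_low + 1978·LSB = 2.89746 V; V_b = V_low + 1979·LSB = 2.89893 V.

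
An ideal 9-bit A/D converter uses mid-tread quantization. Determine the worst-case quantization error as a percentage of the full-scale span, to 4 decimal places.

Rounding → worst-case error = ½ LSB = V_FS/2^10, so 100/1024 = 0.0976562 % of full scale.

0.0977 %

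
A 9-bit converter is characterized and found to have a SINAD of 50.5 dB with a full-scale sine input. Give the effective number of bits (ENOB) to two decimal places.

ENOB = (SINAD − 1.76) / 6.02 = (50.5 − 1.76)/6.02 = 8.096.

8.10 bits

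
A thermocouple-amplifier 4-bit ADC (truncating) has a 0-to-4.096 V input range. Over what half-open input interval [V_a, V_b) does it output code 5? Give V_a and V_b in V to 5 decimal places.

LSB = 4.096/2^4 = 256.000 mV.
V_a = V_low + 5·LSB = 1.28 V; V_b = V_low + 6·LSB = 1.536 V.

[1.28000 V, 1.53600 V)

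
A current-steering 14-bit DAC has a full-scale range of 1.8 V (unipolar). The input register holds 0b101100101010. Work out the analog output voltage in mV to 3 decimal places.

LSB = 1.8 V / 2^14 = 109.86 µV.
Code 0b101100101010 = 2858 decimal.
V_out = 0 + 2858 × 0.000109863 V = 0.313989 V.
= 313.989 mV.

313.989 mV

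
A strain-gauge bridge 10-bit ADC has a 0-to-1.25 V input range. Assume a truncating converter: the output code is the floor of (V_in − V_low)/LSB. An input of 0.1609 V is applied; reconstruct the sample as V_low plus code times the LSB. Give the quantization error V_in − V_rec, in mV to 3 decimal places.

0.988 mV

LSB = 1.25/2^10 = 1.221 mV.
(V_in − V_low)/LSB = (0.1609 − 0)/0.0012207 = 131.8093 → code 131 (floor).
V_rec = 0 + 131·0.0012207 = 0.15991211 V.
Error = 0.1609 − 0.15991211 = 0.000987891 V = 0.988 mV.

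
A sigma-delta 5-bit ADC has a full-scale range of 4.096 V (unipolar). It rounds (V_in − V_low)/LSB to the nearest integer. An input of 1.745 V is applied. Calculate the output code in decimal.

code 14

With 32 levels over 4.096 V, one step is 128.000 mV.
Input sits at 13.633 steps above V_low.
round(13.633) = 14.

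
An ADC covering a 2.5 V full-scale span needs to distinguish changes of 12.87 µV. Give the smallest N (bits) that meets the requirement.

Number of steps required ≥ 2.5 V / 12.87 µV = 194250.19.
Need 2^N ≥ 194250.19; 2^17 = 131072, 2^18 = 262144.
Minimum N = 18.

18 bits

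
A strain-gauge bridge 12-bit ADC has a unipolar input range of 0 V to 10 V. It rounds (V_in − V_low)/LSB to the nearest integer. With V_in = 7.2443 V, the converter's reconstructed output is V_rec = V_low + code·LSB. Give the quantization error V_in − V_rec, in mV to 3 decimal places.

Step size: 10 V ÷ 2^12 = 2.441 mV.
(V_in − V_low)/LSB = (7.2443 − 0)/0.00244141 = 2967.2653 → code 2967 (round).
Code 2967 maps back to 0 + 2967×0.00244141 V = 7.2436523 V.
V_in − V_rec = 0.000647656 V = 0.648 mV.

0.648 mV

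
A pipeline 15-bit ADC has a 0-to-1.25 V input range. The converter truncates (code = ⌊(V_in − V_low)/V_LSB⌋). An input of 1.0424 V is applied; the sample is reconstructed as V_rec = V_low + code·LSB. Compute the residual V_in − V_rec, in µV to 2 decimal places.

33.97 µV

Step size: 1.25 V ÷ 2^15 = 38.15 µV.
(1.0424 − 0)/3.8147e-05 = 27325.8906; ⌊·⌋ gives code 27325.
V_rec = 0 + 27325·3.8147e-05 = 1.042366 V.
Difference: 3.39722e-05 V → 33.97 µV.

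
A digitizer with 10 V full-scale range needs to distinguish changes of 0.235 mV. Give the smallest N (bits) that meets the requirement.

Number of steps required ≥ 10 V / 0.235 mV = 42553.19.
Need 2^N ≥ 42553.19; 2^15 = 32768, 2^16 = 65536.
Minimum N = 16.

16 bits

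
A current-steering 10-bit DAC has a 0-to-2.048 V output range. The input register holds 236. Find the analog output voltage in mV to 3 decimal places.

472.000 mV

LSB = 2.048 V / 2^10 = 2.000 mV.
V_out = 0 + 236 × 0.002 V = 0.472 V.
= 472.000 mV.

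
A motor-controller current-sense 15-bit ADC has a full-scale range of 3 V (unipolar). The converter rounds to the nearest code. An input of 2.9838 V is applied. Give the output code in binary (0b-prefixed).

code 0b111111101001111 (decimal 32591)

With 32768 levels over 3 V, one step is 91.55 µV.
(V_in − V_low)/LSB = (2.9838 − 0) / 9.15527e-05 = 32591.053.
So the output code is 32591.
In binary (0b-prefixed): 0b111111101001111.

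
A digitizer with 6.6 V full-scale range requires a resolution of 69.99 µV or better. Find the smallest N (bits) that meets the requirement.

17 bits

Number of steps required ≥ 6.6 V / 69.99 µV = 94299.19.
Need 2^N ≥ 94299.19; 2^16 = 65536, 2^17 = 131072.
Minimum N = 17.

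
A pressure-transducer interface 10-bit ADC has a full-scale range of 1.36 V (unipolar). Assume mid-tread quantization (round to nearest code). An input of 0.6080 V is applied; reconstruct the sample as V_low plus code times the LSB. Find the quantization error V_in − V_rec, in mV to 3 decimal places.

Step size: 1.36 V ÷ 2^10 = 1.328 mV.
(0.6080 − 0)/0.00132813 = 457.7882; round gives code 458.
Reconstructed: 0.60828125 V.
V_in − V_rec = -0.00028125 V = -0.281 mV.

-0.281 mV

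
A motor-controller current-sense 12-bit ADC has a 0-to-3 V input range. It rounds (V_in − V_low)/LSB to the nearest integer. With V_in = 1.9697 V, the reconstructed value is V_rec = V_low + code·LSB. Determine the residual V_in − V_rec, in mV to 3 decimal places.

One LSB is 3 V / 4096 = 0.732 mV.
(V_in − V_low)/LSB = (1.9697 − 0)/0.000732422 = 2689.2971 → code 2689 (round).
V_rec = 0 + 2689·0.000732422 = 1.9694824 V.
Difference: 0.000217578 V → 0.218 mV.

0.218 mV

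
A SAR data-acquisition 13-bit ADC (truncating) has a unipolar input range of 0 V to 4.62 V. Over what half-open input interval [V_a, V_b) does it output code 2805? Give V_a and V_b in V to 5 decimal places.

[1.58192 V, 1.58249 V)

LSB = 4.62/2^13 = 0.564 mV.
V_a = V_low + 2805·LSB = 1.58192 V; V_b = V_low + 2806·LSB = 1.58249 V.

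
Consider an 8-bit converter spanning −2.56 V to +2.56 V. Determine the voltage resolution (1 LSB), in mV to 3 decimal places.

20.000 mV

Full-scale span = 5.12 V.
LSB = 5.12 / 2^8 = 5.12 / 256 = 0.02 V = 20.000 mV.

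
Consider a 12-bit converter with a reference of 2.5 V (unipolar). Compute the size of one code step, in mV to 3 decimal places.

Full-scale span = 2.5 V.
LSB = 2.5 / 2^12 = 2.5 / 4096 = 0.000610352 V = 0.610 mV.

0.610 mV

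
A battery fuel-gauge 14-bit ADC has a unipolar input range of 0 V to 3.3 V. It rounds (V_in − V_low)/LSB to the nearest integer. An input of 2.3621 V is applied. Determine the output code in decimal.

code 11727

LSB = 3.3 V / 16384 = 201.42 µV.
(V_in − V_low)/LSB = (2.3621 − 0) / 0.000201416 = 11727.469.
Round → code 11727.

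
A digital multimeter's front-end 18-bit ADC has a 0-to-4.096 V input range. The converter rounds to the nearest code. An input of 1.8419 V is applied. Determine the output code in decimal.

code 117882

Full-scale span = 4.096 V; LSB = 4.096/2^18 = 15.62 µV.
(1.8419 − 0) / 1.5625e-05 = 117881.600 LSBs.
So the output code is 117882.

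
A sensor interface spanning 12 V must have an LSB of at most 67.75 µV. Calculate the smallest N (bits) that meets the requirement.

Number of steps required ≥ 12 V / 67.75 µV = 177121.77.
Need 2^N ≥ 177121.77; 2^17 = 131072, 2^18 = 262144.
Minimum N = 18.

18 bits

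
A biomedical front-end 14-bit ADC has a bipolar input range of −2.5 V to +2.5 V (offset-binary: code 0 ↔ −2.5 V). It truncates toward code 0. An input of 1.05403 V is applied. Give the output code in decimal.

code 11645

LSB = 5 V / 16384 = 305.18 µV.
Input sits at 11645.846 steps above V_low.
Floor → code 11645.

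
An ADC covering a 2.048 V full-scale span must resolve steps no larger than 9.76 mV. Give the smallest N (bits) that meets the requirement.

8 bits

Number of steps required ≥ 2.048 V / 9.76 mV = 209.84.
Need 2^N ≥ 209.84; 2^7 = 128, 2^8 = 256.
Minimum N = 8.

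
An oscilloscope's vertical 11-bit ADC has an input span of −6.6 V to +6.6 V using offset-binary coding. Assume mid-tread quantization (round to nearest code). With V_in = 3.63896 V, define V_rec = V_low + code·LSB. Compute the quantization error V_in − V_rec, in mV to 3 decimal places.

-2.642 mV

LSB = 13.2/2^11 = 6.445 mV.
(V_in − V_low)/LSB = (3.63896 − (−6.6))/0.00644531 = 1588.5902 → code 1589 (round).
Reconstructed: 3.6416016 V.
Difference: -0.00264156 V → -2.642 mV.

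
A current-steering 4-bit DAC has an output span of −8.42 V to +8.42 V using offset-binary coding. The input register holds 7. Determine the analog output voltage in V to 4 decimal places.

-1.0525 V

LSB = 16.84 V / 2^4 = 1.0525 V.
V_out = (−8.42) + 7 × 1.0525 V = -1.0525 V.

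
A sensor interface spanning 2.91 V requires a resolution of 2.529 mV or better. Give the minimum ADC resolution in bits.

11 bits

Number of steps required ≥ 2.91 V / 2.529 mV = 1150.65.
Need 2^N ≥ 1150.65; 2^10 = 1024, 2^11 = 2048.
Minimum N = 11.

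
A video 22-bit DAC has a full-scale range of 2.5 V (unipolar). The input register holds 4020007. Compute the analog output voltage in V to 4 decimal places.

2.3961 V

LSB = 2.5 V / 2^22 = 0.60 µV.
V_out = 0 + 4020007 × 5.96046e-07 V = 2.39611 V.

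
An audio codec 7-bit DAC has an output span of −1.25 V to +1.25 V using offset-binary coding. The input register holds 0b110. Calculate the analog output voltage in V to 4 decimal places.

-1.1328 V

LSB = 2.5 V / 2^7 = 19.531 mV.
Code 0b110 = 6 decimal.
V_out = (−1.25) + 6 × 0.0195312 V = -1.13281 V.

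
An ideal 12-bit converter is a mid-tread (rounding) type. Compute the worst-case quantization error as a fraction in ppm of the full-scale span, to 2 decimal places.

Rounding → worst-case error = ½ LSB = V_FS/2^13, so 1e+06/8192 = 122.07 ppm of full scale.

122.07 ppm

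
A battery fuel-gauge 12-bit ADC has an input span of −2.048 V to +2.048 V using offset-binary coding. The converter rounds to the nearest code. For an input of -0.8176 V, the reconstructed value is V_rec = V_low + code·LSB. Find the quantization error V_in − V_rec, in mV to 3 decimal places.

0.400 mV

Step size: 4.096 V ÷ 2^12 = 1.000 mV.
(-0.8176 − (−2.048))/0.001 = 1230.4000; round gives code 1230.
Code 1230 maps back to (−2.048) + 1230×0.001 V = -0.818 V.
Difference: 0.0004 V → 0.400 mV.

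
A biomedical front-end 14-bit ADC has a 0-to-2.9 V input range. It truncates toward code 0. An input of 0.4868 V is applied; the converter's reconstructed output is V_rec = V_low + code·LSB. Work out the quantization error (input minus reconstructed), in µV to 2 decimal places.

44.63 µV

LSB = 2.9/2^14 = 177.00 µV.
(0.4868 − 0)/0.000177002 = 2750.2521; ⌊·⌋ gives code 2750.
V_rec = 0 + 2750·0.000177002 = 0.48675537 V.
Error = 0.4868 − 0.48675537 = 4.46289e-05 V = 44.63 µV.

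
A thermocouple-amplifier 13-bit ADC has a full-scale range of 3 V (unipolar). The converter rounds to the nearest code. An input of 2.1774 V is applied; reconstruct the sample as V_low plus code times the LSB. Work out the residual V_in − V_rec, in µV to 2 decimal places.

-90.23 µV

LSB = 3/2^13 = 366.21 µV.
Scaled input = 5945.7536 LSBs, so code = 5946.
Reconstructed: 2.1774902 V.
V_in − V_rec = -9.02344e-05 V = -90.23 µV.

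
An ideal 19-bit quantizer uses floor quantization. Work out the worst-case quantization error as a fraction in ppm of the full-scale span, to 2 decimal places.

Truncating → worst-case error = 1 LSB = V_FS/2^19, so 1e+06/524288 = 1.90735 ppm of full scale.

1.91 ppm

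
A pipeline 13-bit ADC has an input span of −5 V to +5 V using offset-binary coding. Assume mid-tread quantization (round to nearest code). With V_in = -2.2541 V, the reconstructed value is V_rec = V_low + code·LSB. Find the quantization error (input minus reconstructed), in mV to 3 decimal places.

Step size: 10 V ÷ 2^13 = 1.221 mV.
(V_in − V_low)/LSB = (-2.2541 − (−5))/0.0012207 = 2249.4413 → code 2249 (round).
Code 2249 maps back to (−5) + 2249×0.0012207 V = -2.2546387 V.
V_in − V_rec = 0.000538672 V = 0.539 mV.

0.539 mV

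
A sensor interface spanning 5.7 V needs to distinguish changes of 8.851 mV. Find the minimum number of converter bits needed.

Number of steps required ≥ 5.7 V / 8.851 mV = 644.00.
Need 2^N ≥ 644.00; 2^9 = 512, 2^10 = 1024.
Minimum N = 10.

10 bits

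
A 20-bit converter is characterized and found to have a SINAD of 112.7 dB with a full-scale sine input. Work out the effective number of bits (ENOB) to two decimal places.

18.43 bits

ENOB = (SINAD − 1.76) / 6.02 = (112.7 − 1.76)/6.02 = 18.429.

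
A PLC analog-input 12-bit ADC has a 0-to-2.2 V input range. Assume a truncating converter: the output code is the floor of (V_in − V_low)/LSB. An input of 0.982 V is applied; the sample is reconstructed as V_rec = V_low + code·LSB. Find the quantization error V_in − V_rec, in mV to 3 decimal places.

0.164 mV

Step size: 2.2 V ÷ 2^12 = 0.537 mV.
(0.982 − 0)/0.000537109 = 1828.3055; ⌊·⌋ gives code 1828.
Reconstructed: 0.98183594 V.
V_in − V_rec = 0.000164063 V = 0.164 mV.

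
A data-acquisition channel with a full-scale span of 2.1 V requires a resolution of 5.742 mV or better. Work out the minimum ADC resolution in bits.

Number of steps required ≥ 2.1 V / 5.742 mV = 365.73.
Need 2^N ≥ 365.73; 2^8 = 256, 2^9 = 512.
Minimum N = 9.

9 bits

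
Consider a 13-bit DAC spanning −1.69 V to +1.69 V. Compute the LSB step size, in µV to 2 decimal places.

412.60 µV

Full-scale span = 3.38 V.
LSB = 3.38 / 2^13 = 3.38 / 8192 = 0.000412598 V = 412.60 µV.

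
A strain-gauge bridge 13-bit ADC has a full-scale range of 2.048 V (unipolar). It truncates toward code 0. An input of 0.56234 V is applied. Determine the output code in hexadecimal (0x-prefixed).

code 0x8C9 (decimal 2249)

LSB = 2.048 V / 8192 = 250.00 µV.
(0.56234 − 0) / 0.00025 = 2249.360 LSBs.
So the output code is 2249.
In hexadecimal (0x-prefixed): 0x8C9.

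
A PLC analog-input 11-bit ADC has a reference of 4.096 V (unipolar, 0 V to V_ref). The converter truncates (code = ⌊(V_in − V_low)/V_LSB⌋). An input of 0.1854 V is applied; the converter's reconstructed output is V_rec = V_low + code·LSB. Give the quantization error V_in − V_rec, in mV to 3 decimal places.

Step size: 4.096 V ÷ 2^11 = 2.000 mV.
Scaled input = 92.7000 LSBs, so code = 92.
Reconstructed: 0.184 V.
Difference: 0.0014 V → 1.400 mV.

1.400 mV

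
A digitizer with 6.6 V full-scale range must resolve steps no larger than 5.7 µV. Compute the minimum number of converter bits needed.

Number of steps required ≥ 6.6 V / 5.7 µV = 1157894.74.
Need 2^N ≥ 1157894.74; 2^20 = 1048576, 2^21 = 2097152.
Minimum N = 21.

21 bits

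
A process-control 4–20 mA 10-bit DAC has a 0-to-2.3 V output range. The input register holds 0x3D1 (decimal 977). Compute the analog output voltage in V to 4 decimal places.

LSB = 2.3 V / 2^10 = 2.246 mV.
Code 0x3D1 = 977 decimal.
V_out = 0 + 977 × 0.00224609 V = 2.19443 V.

2.1944 V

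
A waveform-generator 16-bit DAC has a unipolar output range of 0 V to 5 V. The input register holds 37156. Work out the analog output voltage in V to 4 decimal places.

LSB = 5 V / 2^16 = 76.29 µV.
V_out = 0 + 37156 × 7.62939e-05 V = 2.83478 V.

2.8348 V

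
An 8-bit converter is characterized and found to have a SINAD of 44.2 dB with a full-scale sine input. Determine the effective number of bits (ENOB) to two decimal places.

ENOB = (SINAD − 1.76) / 6.02 = (44.2 − 1.76)/6.02 = 7.050.

7.05 bits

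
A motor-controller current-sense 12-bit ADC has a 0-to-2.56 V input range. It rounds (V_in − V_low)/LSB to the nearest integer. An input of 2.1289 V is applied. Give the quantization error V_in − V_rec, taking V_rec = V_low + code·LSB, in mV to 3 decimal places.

0.150 mV

LSB = 2.56/2^12 = 0.625 mV.
(V_in − V_low)/LSB = (2.1289 − 0)/0.000625 = 3406.2400 → code 3406 (round).
Code 3406 maps back to 0 + 3406×0.000625 V = 2.12875 V.
V_in − V_rec = 0.00015 V = 0.150 mV.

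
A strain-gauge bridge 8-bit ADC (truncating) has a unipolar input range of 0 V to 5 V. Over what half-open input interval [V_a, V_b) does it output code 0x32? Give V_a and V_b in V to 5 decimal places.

[0.97656 V, 0.99609 V)

LSB = 5/2^8 = 19.531 mV.
Code 0x32 = 50 decimal.
V_a = V_low + 50·LSB = 0.976562 V; V_b = V_low + 51·LSB = 0.996094 V.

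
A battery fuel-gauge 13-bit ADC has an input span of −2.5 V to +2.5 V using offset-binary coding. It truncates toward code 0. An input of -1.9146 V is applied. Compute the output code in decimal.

LSB = 5 V / 8192 = 0.610 mV.
Input sits at 959.119 steps above V_low.
Floor → code 959.

code 959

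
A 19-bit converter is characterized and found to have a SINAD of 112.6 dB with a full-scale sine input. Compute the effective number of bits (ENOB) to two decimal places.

ENOB = (SINAD − 1.76) / 6.02 = (112.6 − 1.76)/6.02 = 18.412.

18.41 bits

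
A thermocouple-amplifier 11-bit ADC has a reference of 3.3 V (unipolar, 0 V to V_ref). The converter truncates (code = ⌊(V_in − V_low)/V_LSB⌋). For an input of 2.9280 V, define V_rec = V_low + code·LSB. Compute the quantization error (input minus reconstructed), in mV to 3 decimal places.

0.217 mV

One LSB is 3.3 V / 2048 = 1.611 mV.
(V_in − V_low)/LSB = (2.9280 − 0)/0.00161133 = 1817.1345 → code 1817 (floor).
V_rec = 0 + 1817·0.00161133 = 2.9277832 V.
Difference: 0.000216797 V → 0.217 mV.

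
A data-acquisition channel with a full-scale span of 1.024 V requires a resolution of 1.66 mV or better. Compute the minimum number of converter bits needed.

10 bits

Number of steps required ≥ 1.024 V / 1.66 mV = 616.87.
Need 2^N ≥ 616.87; 2^9 = 512, 2^10 = 1024.
Minimum N = 10.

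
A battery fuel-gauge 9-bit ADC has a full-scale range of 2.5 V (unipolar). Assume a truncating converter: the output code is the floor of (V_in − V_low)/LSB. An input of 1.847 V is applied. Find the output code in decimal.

code 378

Full-scale span = 2.5 V; LSB = 2.5/2^9 = 4.883 mV.
(V_in − V_low)/LSB = (1.847 − 0) / 0.00488281 = 378.266.
Floor → code 378.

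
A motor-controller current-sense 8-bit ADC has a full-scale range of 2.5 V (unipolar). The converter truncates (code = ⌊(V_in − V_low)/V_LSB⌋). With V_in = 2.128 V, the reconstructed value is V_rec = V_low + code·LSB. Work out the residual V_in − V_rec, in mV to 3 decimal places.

8.859 mV

One LSB is 2.5 V / 256 = 9.766 mV.
(V_in − V_low)/LSB = (2.128 − 0)/0.00976562 = 217.9072 → code 217 (floor).
V_rec = 0 + 217·0.00976562 = 2.1191406 V.
V_in − V_rec = 0.00885937 V = 8.859 mV.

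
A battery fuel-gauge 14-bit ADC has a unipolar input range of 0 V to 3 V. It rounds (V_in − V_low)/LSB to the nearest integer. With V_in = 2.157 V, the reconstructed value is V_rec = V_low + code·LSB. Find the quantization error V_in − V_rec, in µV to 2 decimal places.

17.58 µV

One LSB is 3 V / 16384 = 183.11 µV.
Scaled input = 11780.0960 LSBs, so code = 11780.
Code 11780 maps back to 0 + 11780×0.000183105 V = 2.1569824 V.
V_in − V_rec = 1.75781e-05 V = 17.58 µV.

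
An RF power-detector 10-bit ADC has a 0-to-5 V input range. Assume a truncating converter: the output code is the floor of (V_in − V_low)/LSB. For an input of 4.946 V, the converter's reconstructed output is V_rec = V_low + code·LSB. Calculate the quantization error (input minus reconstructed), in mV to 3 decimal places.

4.594 mV

One LSB is 5 V / 1024 = 4.883 mV.
Scaled input = 1012.9408 LSBs, so code = 1012.
Code 1012 maps back to 0 + 1012×0.00488281 V = 4.9414062 V.
V_in − V_rec = 0.00459375 V = 4.594 mV.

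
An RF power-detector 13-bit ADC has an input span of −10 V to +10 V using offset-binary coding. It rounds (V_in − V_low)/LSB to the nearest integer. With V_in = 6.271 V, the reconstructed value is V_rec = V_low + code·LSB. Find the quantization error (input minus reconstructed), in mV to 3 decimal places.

LSB = 20/2^13 = 2.441 mV.
Scaled input = 6664.6016 LSBs, so code = 6665.
Reconstructed: 6.2719727 V.
Error = 6.271 − 6.2719727 = -0.000972656 V = -0.973 mV.

-0.973 mV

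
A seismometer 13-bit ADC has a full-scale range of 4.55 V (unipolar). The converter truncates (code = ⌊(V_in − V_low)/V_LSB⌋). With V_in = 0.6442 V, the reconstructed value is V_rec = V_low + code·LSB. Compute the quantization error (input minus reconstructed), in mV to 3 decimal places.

One LSB is 4.55 V / 8192 = 0.555 mV.
Scaled input = 1159.8432 LSBs, so code = 1159.
V_rec = 0 + 1159·0.00055542 = 0.64373169 V.
Error = 0.6442 − 0.64373169 = 0.000468311 V = 0.468 mV.

0.468 mV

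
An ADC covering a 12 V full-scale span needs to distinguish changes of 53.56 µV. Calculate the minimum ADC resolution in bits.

18 bits

Number of steps required ≥ 12 V / 53.56 µV = 224047.80.
Need 2^N ≥ 224047.80; 2^17 = 131072, 2^18 = 262144.
Minimum N = 18.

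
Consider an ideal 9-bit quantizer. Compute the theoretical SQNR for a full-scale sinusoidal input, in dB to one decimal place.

55.9 dB

SNR ≈ 6.02·N + 1.76 dB = 6.02·9 + 1.76 = 55.94 dB.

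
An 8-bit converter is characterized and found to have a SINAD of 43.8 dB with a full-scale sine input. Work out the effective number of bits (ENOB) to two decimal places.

ENOB = (SINAD − 1.76) / 6.02 = (43.8 − 1.76)/6.02 = 6.983.

6.98 bits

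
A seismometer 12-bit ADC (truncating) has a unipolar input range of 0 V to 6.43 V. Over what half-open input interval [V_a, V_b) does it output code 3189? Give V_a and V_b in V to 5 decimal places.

LSB = 6.43/2^12 = 1.570 mV.
V_a = V_low + 3189·LSB = 5.00617 V; V_b = V_low + 3190·LSB = 5.00774 V.

[5.00617 V, 5.00774 V)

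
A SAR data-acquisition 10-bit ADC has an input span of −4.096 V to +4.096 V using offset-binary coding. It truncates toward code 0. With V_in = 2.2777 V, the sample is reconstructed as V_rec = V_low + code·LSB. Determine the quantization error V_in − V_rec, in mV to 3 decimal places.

5.700 mV

One LSB is 8.192 V / 1024 = 8.000 mV.
(V_in − V_low)/LSB = (2.2777 − (−4.096))/0.008 = 796.7125 → code 796 (floor).
V_rec = (−4.096) + 796·0.008 = 2.272 V.
Difference: 0.0057 V → 5.700 mV.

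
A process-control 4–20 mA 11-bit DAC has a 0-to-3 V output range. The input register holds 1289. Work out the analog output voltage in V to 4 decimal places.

LSB = 3 V / 2^11 = 1.465 mV.
V_out = 0 + 1289 × 0.00146484 V = 1.88818 V.

1.8882 V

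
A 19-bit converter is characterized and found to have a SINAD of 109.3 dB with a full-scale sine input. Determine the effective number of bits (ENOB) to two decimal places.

ENOB = (SINAD − 1.76) / 6.02 = (109.3 − 1.76)/6.02 = 17.864.

17.86 bits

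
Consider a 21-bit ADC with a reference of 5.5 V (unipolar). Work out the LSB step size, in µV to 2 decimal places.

Full-scale span = 5.5 V.
LSB = 5.5 / 2^21 = 5.5 / 2097152 = 2.6226e-06 V = 2.62 µV.

2.62 µV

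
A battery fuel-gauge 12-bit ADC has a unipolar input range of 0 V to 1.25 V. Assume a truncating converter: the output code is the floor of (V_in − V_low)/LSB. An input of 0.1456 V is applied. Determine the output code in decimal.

With 4096 levels over 1.25 V, one step is 305.18 µV.
(V_in − V_low)/LSB = (0.1456 − 0) / 0.000305176 = 477.102.
⌊·⌋(477.102) = 477.

code 477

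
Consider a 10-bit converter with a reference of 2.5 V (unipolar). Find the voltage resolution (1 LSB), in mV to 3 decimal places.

Full-scale span = 2.5 V.
LSB = 2.5 / 2^10 = 2.5 / 1024 = 0.00244141 V = 2.441 mV.

2.441 mV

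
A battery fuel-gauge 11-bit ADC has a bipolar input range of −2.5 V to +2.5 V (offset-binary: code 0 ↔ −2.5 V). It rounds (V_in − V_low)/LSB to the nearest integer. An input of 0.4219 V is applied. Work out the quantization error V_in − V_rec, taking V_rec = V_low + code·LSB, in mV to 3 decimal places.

-0.463 mV

LSB = 5/2^11 = 2.441 mV.
(V_in − V_low)/LSB = (0.4219 − (−2.5))/0.00244141 = 1196.8102 → code 1197 (round).
Code 1197 maps back to (−2.5) + 1197×0.00244141 V = 0.42236328 V.
V_in − V_rec = -0.000463281 V = -0.463 mV.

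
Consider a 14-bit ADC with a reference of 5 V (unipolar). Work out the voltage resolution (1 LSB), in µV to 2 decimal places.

305.18 µV

Full-scale span = 5 V.
LSB = 5 / 2^14 = 5 / 16384 = 0.000305176 V = 305.18 µV.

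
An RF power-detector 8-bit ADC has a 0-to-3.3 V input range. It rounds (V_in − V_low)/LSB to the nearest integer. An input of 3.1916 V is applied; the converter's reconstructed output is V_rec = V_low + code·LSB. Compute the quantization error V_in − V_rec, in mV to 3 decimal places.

-5.275 mV

LSB = 3.3/2^8 = 12.891 mV.
Scaled input = 247.5908 LSBs, so code = 248.
Reconstructed: 3.196875 V.
V_in − V_rec = -0.005275 V = -5.275 mV.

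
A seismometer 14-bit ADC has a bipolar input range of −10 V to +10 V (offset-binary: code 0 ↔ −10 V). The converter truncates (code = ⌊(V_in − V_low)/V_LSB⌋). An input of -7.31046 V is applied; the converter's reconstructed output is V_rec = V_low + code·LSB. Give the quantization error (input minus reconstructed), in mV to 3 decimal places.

0.331 mV

LSB = 20/2^14 = 1.221 mV.
Scaled input = 2203.2712 LSBs, so code = 2203.
V_rec = (−10) + 2203·0.0012207 = -7.310791 V.
V_in − V_rec = 0.000331016 V = 0.331 mV.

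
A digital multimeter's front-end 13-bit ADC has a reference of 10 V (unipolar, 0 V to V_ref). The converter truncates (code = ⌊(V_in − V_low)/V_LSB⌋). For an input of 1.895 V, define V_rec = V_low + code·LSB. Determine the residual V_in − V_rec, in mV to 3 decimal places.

0.469 mV

Step size: 10 V ÷ 2^13 = 1.221 mV.
(1.895 − 0)/0.0012207 = 1552.3840; ⌊·⌋ gives code 1552.
Reconstructed: 1.8945312 V.
V_in − V_rec = 0.00046875 V = 0.469 mV.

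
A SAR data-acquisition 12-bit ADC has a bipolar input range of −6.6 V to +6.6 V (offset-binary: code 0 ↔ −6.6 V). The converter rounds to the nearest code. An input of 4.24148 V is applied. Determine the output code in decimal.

LSB = 13.2 V / 4096 = 3.223 mV.
Input sits at 3364.144 steps above V_low.
round(3364.144) = 3364.

code 3364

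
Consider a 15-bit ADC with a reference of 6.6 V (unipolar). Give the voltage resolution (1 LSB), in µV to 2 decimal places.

201.42 µV

Full-scale span = 6.6 V.
LSB = 6.6 / 2^15 = 6.6 / 32768 = 0.000201416 V = 201.42 µV.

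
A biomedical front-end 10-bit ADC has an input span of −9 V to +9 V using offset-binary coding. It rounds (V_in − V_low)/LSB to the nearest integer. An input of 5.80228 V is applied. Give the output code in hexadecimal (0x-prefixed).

code 0x34A (decimal 842)

With 1024 levels over 18 V, one step is 17.578 mV.
(V_in − V_low)/LSB = (5.80228 − (−9)) / 0.0175781 = 842.085.
Round → code 842.
In hexadecimal (0x-prefixed): 0x34A.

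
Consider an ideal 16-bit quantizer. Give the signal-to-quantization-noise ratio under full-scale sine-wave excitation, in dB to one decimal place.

SNR ≈ 6.02·N + 1.76 dB = 6.02·16 + 1.76 = 98.08 dB.

98.1 dB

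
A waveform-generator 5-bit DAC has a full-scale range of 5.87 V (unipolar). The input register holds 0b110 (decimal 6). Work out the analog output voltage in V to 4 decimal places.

1.1006 V

LSB = 5.87 V / 2^5 = 183.438 mV.
Code 0b110 = 6 decimal.
V_out = 0 + 6 × 0.183438 V = 1.10062 V.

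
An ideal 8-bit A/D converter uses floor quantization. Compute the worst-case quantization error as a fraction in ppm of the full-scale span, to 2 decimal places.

3906.25 ppm

Truncating → worst-case error = 1 LSB = V_FS/2^8, so 1e+06/256 = 3906.25 ppm of full scale.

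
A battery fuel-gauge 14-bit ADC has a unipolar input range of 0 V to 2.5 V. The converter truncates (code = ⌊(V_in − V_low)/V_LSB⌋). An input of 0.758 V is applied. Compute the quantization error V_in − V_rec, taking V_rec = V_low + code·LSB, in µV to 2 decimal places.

One LSB is 2.5 V / 16384 = 152.59 µV.
(0.758 − 0)/0.000152588 = 4967.6288; ⌊·⌋ gives code 4967.
Code 4967 maps back to 0 + 4967×0.000152588 V = 0.75790405 V.
V_in − V_rec = 9.59473e-05 V = 95.95 µV.

95.95 µV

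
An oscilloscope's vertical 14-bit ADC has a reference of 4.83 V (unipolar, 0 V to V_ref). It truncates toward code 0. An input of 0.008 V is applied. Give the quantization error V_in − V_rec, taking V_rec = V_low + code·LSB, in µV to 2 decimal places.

One LSB is 4.83 V / 16384 = 294.80 µV.
(V_in − V_low)/LSB = (0.008 − 0)/0.0002948 = 27.1371 → code 27 (floor).
Code 27 maps back to 0 + 27×0.0002948 V = 0.0079595947 V.
V_in − V_rec = 4.04053e-05 V = 40.41 µV.

40.41 µV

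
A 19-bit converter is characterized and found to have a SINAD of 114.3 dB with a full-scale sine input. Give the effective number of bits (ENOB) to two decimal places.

18.69 bits

ENOB = (SINAD − 1.76) / 6.02 = (114.3 − 1.76)/6.02 = 18.694.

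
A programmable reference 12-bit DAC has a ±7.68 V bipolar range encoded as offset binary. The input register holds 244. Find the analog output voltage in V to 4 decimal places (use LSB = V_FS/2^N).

LSB = 15.36 V / 2^12 = 3.750 mV.
V_out = (−7.68) + 244 × 0.00375 V = -6.765 V.

-6.7650 V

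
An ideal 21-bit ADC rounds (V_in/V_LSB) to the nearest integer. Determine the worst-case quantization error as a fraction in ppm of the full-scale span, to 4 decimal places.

Rounding → worst-case error = ½ LSB = V_FS/2^22, so 1e+06/4194304 = 0.238419 ppm of full scale.

0.2384 ppm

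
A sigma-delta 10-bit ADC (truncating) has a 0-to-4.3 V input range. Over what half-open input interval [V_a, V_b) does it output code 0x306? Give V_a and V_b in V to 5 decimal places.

[3.25020 V, 3.25439 V)

LSB = 4.3/2^10 = 4.199 mV.
Code 0x306 = 774 decimal.
V_a = V_low + 774·LSB = 3.2502 V; V_b = V_low + 775·LSB = 3.25439 V.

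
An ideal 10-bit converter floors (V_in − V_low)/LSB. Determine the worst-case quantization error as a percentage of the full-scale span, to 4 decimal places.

Truncating → worst-case error = 1 LSB = V_FS/2^10, so 100/1024 = 0.0976562 % of full scale.

0.0977 %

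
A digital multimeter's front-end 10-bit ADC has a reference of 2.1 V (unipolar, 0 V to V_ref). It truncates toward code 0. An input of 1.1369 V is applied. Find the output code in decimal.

code 554

LSB = 2.1 V / 1024 = 2.051 mV.
(V_in − V_low)/LSB = (1.1369 − 0) / 0.00205078 = 554.374.
So the output code is 554.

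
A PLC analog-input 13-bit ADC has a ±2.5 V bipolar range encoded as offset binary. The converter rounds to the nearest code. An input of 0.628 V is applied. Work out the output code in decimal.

code 5125

Full-scale span = 5 V; LSB = 5/2^13 = 0.610 mV.
(V_in − V_low)/LSB = (0.628 − (−2.5)) / 0.000610352 = 5124.915.
Round → code 5125.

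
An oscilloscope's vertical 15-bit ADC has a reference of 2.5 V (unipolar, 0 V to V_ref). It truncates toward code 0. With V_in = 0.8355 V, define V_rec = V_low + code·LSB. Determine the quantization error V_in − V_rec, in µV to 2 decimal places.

Step size: 2.5 V ÷ 2^15 = 76.29 µV.
(0.8355 − 0)/7.62939e-05 = 10951.0656; ⌊·⌋ gives code 10951.
Code 10951 maps back to 0 + 10951×7.62939e-05 V = 0.835495 V.
Difference: 5.00488e-06 V → 5.00 µV.

5.00 µV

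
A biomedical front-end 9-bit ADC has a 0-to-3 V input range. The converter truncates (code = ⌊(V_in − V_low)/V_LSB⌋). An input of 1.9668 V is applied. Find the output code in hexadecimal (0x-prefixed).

Full-scale span = 3 V; LSB = 3/2^9 = 5.859 mV.
Input sits at 335.667 steps above V_low.
⌊·⌋(335.667) = 335.
In hexadecimal (0x-prefixed): 0x14F.

code 0x14F (decimal 335)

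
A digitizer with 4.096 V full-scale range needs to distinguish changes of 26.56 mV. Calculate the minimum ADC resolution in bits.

Number of steps required ≥ 4.096 V / 26.56 mV = 154.22.
Need 2^N ≥ 154.22; 2^7 = 128, 2^8 = 256.
Minimum N = 8.

8 bits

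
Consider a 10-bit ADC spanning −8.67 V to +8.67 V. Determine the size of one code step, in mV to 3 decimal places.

16.934 mV

Full-scale span = 17.34 V.
LSB = 17.34 / 2^10 = 17.34 / 1024 = 0.0169336 V = 16.934 mV.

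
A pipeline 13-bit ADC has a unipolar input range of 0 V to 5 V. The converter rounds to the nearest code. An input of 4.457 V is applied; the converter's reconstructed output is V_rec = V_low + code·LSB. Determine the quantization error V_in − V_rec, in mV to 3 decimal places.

0.213 mV

LSB = 5/2^13 = 0.610 mV.
Scaled input = 7302.3488 LSBs, so code = 7302.
Reconstructed: 4.4567871 V.
Difference: 0.000212891 V → 0.213 mV.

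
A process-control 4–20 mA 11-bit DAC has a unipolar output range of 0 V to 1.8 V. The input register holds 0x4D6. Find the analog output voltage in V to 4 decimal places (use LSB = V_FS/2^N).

LSB = 1.8 V / 2^11 = 0.879 mV.
Code 0x4D6 = 1238 decimal.
V_out = 0 + 1238 × 0.000878906 V = 1.08809 V.

1.0881 V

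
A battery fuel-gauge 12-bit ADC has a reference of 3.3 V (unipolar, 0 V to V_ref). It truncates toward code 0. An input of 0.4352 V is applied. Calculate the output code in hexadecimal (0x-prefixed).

code 0x21C (decimal 540)

LSB = 3.3 V / 4096 = 0.806 mV.
(0.4352 − 0) / 0.000805664 = 540.176 LSBs.
Floor → code 540.
In hexadecimal (0x-prefixed): 0x21C.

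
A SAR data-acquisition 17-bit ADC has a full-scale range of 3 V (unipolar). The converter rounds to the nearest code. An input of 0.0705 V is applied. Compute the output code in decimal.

LSB = 3 V / 131072 = 22.89 µV.
Input sits at 3080.192 steps above V_low.
Round → code 3080.

code 3080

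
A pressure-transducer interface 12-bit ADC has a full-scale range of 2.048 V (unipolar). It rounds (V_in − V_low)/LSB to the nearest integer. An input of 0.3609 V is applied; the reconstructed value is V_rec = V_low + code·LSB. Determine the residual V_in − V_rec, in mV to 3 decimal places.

LSB = 2.048/2^12 = 0.500 mV.
(V_in − V_low)/LSB = (0.3609 − 0)/0.0005 = 721.8000 → code 722 (round).
V_rec = 0 + 722·0.0005 = 0.361 V.
Error = 0.3609 − 0.361 = -0.0001 V = -0.100 mV.

-0.100 mV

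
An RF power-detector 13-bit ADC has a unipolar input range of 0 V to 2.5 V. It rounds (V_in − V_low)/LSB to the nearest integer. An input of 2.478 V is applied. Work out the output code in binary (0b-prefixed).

LSB = 2.5 V / 8192 = 305.18 µV.
Input sits at 8119.910 steps above V_low.
Round → code 8120.
In binary (0b-prefixed): 0b1111110111000.

code 0b1111110111000 (decimal 8120)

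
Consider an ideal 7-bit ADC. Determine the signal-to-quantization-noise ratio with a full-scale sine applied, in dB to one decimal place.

43.9 dB

SNR ≈ 6.02·N + 1.76 dB = 6.02·7 + 1.76 = 43.90 dB.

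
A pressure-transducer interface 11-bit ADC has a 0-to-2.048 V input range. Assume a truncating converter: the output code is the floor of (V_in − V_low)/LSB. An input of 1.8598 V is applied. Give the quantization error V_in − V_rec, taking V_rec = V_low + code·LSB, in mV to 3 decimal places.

One LSB is 2.048 V / 2048 = 1.000 mV.
(V_in − V_low)/LSB = (1.8598 − 0)/0.001 = 1859.8000 → code 1859 (floor).
Code 1859 maps back to 0 + 1859×0.001 V = 1.859 V.
V_in − V_rec = 0.0008 V = 0.800 mV.

0.800 mV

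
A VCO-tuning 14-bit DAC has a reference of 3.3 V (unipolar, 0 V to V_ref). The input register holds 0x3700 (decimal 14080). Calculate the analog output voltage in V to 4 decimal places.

2.8359 V

LSB = 3.3 V / 2^14 = 201.42 µV.
Code 0x3700 = 14080 decimal.
V_out = 0 + 14080 × 0.000201416 V = 2.83594 V.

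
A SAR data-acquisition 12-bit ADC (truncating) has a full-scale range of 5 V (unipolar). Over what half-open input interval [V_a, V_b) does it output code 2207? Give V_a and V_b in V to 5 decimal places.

[2.69409 V, 2.69531 V)

LSB = 5/2^12 = 1.221 mV.
V_a = V_low + 2207·LSB = 2.69409 V; V_b = V_low + 2208·LSB = 2.69531 V.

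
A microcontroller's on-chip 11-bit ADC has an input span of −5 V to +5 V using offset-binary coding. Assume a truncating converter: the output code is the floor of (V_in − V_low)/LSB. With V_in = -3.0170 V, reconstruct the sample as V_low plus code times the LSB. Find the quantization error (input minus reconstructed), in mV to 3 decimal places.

0.578 mV

LSB = 10/2^11 = 4.883 mV.
(V_in − V_low)/LSB = (-3.0170 − (−5))/0.00488281 = 406.1184 → code 406 (floor).
Reconstructed: -3.0175781 V.
Difference: 0.000578125 V → 0.578 mV.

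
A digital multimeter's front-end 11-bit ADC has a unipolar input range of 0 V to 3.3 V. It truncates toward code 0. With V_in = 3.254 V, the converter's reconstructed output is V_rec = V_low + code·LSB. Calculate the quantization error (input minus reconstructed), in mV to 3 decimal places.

0.729 mV

LSB = 3.3/2^11 = 1.611 mV.
(3.254 − 0)/0.00161133 = 2019.4521; ⌊·⌋ gives code 2019.
Reconstructed: 3.2532715 V.
Error = 3.254 − 3.2532715 = 0.000728516 V = 0.729 mV.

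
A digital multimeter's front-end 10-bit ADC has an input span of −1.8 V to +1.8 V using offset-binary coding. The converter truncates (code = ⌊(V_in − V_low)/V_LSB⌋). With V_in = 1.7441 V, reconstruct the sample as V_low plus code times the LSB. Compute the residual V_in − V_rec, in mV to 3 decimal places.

0.350 mV

One LSB is 3.6 V / 1024 = 3.516 mV.
(1.7441 − (−1.8))/0.00351563 = 1008.0996; ⌊·⌋ gives code 1008.
V_rec = (−1.8) + 1008·0.00351563 = 1.74375 V.
Error = 1.7441 − 1.74375 = 0.00035 V = 0.350 mV.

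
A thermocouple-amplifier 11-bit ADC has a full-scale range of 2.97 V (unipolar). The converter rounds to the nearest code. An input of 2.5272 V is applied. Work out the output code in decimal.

With 2048 levels over 2.97 V, one step is 1.450 mV.
Input sits at 1742.662 steps above V_low.
Round → code 1743.

code 1743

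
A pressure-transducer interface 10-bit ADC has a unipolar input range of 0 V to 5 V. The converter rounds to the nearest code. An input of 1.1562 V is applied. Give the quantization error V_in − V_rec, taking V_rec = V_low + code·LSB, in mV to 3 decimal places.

LSB = 5/2^10 = 4.883 mV.
(1.1562 − 0)/0.00488281 = 236.7898; round gives code 237.
Reconstructed: 1.1572266 V.
Error = 1.1562 − 1.1572266 = -0.00102656 V = -1.027 mV.

-1.027 mV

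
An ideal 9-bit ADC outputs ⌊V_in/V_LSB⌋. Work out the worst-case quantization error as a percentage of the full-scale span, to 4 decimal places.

Truncating → worst-case error = 1 LSB = V_FS/2^9, so 100/512 = 0.195312 % of full scale.

0.1953 %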